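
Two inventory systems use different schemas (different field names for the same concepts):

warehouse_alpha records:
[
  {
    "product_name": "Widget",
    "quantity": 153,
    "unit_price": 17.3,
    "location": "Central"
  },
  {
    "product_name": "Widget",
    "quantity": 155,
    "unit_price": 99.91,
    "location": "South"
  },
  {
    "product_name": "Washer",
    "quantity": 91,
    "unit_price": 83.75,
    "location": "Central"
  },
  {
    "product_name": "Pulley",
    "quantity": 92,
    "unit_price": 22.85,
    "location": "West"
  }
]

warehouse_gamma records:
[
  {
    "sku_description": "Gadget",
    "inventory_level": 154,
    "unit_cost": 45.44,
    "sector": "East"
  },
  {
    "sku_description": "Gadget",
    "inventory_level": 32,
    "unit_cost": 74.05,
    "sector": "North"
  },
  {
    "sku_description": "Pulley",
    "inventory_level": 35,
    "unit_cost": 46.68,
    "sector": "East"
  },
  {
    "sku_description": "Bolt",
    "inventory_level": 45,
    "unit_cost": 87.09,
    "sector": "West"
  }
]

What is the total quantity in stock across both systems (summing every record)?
757

To reconcile these schemas, identify the field holding the quantity in stock in each system:
1. In warehouse_alpha it is "quantity"
2. In warehouse_gamma it is "inventory_level"

From warehouse_alpha: 153 + 155 + 91 + 92 = 491
From warehouse_gamma: 154 + 32 + 35 + 45 = 266

Total: 491 + 266 = 757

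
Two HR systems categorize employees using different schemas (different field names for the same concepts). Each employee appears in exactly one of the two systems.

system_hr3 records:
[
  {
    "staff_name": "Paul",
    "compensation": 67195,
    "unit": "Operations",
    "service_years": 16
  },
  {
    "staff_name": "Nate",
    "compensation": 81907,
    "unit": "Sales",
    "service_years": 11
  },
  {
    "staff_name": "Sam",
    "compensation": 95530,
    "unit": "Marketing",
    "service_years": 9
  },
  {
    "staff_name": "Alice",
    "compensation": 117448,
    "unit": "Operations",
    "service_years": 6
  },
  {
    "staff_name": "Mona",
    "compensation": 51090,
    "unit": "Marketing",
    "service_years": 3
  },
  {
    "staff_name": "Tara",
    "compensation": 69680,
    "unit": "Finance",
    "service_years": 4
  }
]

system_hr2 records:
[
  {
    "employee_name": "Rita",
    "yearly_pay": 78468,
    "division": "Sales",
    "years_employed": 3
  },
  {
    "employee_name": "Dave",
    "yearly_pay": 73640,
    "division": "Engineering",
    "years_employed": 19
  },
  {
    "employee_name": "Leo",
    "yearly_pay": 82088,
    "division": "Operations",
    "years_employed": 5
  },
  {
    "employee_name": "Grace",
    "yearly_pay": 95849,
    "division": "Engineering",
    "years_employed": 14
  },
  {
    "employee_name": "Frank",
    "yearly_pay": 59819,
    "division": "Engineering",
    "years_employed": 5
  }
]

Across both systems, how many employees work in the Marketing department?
2

Schema mapping: "unit" (system_hr3) = "division" (system_hr2) = department

Marketing employees in system_hr3: 2
Marketing employees in system_hr2: 0

Total in Marketing: 2 + 0 = 2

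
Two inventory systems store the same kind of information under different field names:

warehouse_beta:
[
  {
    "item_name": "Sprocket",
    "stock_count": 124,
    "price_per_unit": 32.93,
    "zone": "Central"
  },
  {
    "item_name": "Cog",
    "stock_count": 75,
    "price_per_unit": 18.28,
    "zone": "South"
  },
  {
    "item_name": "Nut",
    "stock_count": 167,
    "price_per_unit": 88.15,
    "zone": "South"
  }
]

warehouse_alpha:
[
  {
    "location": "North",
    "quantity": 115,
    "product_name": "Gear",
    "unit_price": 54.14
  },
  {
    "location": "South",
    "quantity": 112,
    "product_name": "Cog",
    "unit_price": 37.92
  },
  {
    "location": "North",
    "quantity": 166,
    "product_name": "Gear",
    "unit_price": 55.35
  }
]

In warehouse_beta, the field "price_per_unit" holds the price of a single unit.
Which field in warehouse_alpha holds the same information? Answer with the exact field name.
unit_price

In warehouse_beta, "price_per_unit" holds the price of a single unit.
The fields in warehouse_alpha are: "location", "quantity", "product_name", "unit_price".
"unit_price" is the match: the name refers to the same concept and its values are decimal currency amounts (e.g. 54.14, 37.92).
The other fields ("location", "quantity", "product_name") hold different kinds of data.

So "price_per_unit" in warehouse_beta corresponds to "unit_price" in warehouse_alpha.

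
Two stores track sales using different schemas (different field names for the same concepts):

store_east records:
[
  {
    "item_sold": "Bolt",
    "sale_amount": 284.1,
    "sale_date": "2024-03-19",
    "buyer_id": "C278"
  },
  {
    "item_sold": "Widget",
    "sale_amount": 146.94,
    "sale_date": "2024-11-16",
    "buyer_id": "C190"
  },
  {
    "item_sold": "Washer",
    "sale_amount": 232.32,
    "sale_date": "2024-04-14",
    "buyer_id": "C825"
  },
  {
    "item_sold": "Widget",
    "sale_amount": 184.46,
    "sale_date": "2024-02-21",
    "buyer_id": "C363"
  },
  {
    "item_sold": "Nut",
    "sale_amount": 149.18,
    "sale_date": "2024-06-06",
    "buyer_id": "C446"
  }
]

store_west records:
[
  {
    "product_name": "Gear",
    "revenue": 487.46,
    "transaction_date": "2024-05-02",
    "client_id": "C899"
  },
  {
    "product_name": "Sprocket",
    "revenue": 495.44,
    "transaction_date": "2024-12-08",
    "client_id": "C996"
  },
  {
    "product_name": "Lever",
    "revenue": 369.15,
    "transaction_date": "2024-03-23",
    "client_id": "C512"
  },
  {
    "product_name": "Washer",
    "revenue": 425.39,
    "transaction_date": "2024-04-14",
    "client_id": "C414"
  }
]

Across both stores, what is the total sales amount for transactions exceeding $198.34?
2293.86

Schema mapping: "sale_amount" (store_east) = "revenue" (store_west) = sale amount

Sum of sales > $198.34 in store_east: 516.42
Sum of sales > $198.34 in store_west: 1777.44

Total: 516.42 + 1777.44 = 2293.86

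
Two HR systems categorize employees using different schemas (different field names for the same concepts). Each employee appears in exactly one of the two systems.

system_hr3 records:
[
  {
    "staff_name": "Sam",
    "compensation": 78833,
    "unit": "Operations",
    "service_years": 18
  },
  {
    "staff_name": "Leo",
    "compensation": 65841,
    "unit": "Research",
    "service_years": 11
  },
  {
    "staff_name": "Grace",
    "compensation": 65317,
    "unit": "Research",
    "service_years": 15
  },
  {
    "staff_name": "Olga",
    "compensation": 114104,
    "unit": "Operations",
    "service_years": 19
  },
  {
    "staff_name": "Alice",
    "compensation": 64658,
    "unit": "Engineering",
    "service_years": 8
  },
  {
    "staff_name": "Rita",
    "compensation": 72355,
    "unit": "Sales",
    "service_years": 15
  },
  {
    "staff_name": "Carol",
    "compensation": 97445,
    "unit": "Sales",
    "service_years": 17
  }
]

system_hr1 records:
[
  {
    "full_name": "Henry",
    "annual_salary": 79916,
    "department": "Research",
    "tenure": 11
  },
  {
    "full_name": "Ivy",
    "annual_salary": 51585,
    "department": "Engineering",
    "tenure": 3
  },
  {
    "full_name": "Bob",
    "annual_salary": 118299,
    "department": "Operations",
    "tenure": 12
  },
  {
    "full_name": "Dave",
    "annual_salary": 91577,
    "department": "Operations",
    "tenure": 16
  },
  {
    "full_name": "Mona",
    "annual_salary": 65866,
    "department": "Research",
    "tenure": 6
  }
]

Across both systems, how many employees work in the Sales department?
2

Schema mapping: "unit" (system_hr3) = "department" (system_hr1) = department

Sales employees in system_hr3: 2
Sales employees in system_hr1: 0

Total in Sales: 2 + 0 = 2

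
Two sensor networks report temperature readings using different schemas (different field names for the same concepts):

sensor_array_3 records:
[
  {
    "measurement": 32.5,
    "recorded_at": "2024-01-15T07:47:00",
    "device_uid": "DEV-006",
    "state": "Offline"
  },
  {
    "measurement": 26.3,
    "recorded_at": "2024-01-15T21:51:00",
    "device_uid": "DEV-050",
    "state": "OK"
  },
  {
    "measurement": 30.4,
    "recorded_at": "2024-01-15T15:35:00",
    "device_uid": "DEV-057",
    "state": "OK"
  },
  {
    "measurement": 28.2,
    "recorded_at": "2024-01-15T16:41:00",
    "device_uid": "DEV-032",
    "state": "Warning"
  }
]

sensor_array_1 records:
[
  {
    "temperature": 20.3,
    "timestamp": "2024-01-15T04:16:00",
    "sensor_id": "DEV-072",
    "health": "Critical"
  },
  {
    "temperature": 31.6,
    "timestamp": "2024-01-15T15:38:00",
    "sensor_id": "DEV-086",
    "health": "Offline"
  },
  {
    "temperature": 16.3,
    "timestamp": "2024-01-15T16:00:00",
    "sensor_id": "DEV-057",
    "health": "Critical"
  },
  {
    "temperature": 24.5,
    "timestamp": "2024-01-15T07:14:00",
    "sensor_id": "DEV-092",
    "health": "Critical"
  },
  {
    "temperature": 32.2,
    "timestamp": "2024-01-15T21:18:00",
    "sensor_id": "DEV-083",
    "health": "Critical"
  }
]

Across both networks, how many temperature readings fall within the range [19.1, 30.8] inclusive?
5

Schema mapping: "measurement" (sensor_array_3) = "temperature" (sensor_array_1) = temperature

Readings in [19.1, 30.8] from sensor_array_3: 3
Readings in [19.1, 30.8] from sensor_array_1: 2

Total count: 3 + 2 = 5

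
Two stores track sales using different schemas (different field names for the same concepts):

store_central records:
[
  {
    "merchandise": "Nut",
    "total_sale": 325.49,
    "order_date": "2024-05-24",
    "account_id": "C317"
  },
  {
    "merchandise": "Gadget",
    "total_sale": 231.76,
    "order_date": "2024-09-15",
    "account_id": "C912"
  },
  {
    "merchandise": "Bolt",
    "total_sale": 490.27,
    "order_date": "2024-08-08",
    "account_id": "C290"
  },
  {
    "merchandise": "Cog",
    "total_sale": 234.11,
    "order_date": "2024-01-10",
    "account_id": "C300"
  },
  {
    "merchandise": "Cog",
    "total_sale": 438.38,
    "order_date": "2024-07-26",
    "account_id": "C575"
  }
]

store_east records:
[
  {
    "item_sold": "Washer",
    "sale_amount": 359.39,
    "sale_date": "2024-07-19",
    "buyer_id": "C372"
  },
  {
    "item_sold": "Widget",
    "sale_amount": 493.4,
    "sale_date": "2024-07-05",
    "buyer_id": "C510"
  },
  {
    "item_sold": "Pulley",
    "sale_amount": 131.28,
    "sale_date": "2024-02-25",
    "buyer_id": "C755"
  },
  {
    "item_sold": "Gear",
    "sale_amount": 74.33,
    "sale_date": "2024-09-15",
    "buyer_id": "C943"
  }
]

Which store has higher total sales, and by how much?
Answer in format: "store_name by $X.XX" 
store_central by $661.61

Schema mapping: "total_sale" (store_central) = "sale_amount" (store_east) = sale amount

Total for store_central: 1720.01
Total for store_east: 1058.40

Difference: |1720.01 - 1058.40| = 661.61
store_central has higher sales by $661.61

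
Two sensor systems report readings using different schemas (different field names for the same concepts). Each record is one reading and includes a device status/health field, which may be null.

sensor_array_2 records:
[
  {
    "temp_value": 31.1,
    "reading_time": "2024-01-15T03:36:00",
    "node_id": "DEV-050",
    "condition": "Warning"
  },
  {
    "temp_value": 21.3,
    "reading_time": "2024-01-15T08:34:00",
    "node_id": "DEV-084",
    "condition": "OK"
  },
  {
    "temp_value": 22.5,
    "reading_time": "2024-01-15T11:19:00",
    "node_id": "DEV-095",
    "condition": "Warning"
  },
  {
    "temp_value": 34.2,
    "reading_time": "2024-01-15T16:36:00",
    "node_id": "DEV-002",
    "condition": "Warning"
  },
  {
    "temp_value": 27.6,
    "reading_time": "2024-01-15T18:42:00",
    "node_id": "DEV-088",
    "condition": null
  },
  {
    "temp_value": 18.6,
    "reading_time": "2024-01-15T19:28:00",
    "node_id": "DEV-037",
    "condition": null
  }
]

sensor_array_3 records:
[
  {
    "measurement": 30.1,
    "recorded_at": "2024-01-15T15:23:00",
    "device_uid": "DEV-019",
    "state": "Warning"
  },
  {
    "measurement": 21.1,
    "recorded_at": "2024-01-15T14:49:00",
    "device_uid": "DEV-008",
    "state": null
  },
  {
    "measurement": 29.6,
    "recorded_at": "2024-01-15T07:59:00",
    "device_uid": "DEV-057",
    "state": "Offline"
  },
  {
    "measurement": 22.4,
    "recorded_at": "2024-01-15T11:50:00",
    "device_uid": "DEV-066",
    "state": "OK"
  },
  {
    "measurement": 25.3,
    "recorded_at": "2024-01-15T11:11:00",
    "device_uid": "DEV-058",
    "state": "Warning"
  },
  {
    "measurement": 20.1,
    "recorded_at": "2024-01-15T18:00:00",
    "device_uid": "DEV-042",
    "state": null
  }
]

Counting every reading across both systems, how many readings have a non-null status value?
8

Schema mapping: "condition" (sensor_array_2) = "state" (sensor_array_3) = status

Non-null in sensor_array_2: 4
Non-null in sensor_array_3: 4

Total non-null: 4 + 4 = 8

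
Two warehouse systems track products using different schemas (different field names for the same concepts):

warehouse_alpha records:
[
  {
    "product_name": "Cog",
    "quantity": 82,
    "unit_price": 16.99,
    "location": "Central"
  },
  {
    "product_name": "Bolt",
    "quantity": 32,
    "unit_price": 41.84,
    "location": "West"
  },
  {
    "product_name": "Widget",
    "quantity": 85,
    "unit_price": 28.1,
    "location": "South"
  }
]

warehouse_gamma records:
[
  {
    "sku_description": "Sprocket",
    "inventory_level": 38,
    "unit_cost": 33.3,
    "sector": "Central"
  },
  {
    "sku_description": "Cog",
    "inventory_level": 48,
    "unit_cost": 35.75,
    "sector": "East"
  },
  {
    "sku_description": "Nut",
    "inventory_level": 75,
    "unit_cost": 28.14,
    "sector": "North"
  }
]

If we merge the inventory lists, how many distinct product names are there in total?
5

Schema mapping: "product_name" (warehouse_alpha) = "sku_description" (warehouse_gamma) = product name

Products in warehouse_alpha: ['Bolt', 'Cog', 'Widget']
Products in warehouse_gamma: ['Cog', 'Nut', 'Sprocket']

Union (unique products): ['Bolt', 'Cog', 'Nut', 'Sprocket', 'Widget']
Count: 5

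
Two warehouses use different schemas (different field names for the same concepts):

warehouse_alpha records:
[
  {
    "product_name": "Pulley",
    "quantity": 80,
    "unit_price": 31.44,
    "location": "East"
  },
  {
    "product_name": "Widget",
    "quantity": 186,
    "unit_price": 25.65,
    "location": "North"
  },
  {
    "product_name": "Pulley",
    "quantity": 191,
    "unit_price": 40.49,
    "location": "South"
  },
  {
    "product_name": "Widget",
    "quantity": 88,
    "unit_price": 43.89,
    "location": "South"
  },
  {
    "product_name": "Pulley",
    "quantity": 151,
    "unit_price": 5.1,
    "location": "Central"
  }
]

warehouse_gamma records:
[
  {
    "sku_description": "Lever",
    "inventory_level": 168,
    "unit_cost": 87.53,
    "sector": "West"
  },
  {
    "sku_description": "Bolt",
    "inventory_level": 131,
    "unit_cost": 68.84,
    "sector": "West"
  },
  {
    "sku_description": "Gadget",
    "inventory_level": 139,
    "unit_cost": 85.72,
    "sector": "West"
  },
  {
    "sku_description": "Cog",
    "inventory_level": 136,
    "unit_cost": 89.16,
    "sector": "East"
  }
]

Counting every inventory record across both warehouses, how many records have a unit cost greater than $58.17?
4

Schema mapping: "unit_price" (warehouse_alpha) = "unit_cost" (warehouse_gamma) = unit cost

Records > $58.17 in warehouse_alpha: 0
Records > $58.17 in warehouse_gamma: 4

Total count: 0 + 4 = 4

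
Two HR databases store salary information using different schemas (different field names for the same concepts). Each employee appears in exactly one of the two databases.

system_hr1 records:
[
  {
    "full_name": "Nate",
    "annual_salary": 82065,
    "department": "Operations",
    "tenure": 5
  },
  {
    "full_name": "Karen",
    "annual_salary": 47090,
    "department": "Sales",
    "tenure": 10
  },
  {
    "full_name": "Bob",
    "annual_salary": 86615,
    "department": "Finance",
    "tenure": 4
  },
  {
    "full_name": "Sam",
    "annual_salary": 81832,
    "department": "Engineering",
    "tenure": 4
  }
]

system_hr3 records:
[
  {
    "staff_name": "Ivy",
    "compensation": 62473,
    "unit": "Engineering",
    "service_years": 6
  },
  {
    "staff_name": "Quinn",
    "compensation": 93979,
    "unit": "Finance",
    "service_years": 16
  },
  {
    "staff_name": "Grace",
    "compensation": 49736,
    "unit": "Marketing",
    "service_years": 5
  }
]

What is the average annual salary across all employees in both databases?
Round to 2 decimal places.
71970.00

Schema mapping: "annual_salary" (system_hr1) = "compensation" (system_hr3) = annual salary

All salaries: [82065, 47090, 86615, 81832, 62473, 93979, 49736]
Sum: 503790
Count: 7
Average: 503790 / 7 = 71970.00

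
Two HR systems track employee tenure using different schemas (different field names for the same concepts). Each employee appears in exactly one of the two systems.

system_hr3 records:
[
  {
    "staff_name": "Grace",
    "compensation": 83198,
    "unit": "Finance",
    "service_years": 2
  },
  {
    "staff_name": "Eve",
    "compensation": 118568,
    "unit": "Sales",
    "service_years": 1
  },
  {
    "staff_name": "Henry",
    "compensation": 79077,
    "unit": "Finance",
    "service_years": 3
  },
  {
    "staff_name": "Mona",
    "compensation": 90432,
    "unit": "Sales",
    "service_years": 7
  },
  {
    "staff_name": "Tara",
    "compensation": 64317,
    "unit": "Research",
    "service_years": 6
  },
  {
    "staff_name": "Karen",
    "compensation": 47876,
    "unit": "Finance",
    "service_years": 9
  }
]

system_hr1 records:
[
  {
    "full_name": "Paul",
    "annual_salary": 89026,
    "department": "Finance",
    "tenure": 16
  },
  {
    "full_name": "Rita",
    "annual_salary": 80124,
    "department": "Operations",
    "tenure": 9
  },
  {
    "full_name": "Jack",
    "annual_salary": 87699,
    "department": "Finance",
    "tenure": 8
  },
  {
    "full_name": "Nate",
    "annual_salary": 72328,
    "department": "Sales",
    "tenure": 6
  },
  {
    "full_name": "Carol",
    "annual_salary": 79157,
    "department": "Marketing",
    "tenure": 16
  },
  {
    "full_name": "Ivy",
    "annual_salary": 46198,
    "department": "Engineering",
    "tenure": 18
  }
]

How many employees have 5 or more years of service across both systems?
9

Reconcile schemas: "service_years" (system_hr3) = "tenure" (system_hr1) = years of service

From system_hr3: 3 employees with >= 5 years
From system_hr1: 6 employees with >= 5 years

Total: 3 + 6 = 9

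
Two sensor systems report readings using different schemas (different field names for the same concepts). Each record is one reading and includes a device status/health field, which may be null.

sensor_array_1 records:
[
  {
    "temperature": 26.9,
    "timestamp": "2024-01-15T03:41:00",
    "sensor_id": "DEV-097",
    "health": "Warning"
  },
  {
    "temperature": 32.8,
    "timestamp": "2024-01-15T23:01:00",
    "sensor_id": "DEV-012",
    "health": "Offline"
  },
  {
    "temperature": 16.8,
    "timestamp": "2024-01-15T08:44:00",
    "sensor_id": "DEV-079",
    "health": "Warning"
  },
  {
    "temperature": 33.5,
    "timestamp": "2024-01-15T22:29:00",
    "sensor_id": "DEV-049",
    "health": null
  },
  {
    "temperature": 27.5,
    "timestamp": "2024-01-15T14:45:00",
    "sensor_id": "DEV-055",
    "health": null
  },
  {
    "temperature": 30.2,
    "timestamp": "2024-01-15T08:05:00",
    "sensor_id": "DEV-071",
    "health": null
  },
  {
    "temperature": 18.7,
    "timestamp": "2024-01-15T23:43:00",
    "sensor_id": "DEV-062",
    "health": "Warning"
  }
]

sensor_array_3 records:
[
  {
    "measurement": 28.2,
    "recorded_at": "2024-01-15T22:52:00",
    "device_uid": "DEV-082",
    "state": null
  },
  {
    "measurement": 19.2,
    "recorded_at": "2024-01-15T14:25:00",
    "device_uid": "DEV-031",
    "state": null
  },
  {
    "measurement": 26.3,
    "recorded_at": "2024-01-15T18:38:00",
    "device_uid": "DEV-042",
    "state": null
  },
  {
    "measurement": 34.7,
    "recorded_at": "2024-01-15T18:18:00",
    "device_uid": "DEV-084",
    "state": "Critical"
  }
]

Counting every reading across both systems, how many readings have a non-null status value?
5

Schema mapping: "health" (sensor_array_1) = "state" (sensor_array_3) = status

Non-null in sensor_array_1: 4
Non-null in sensor_array_3: 1

Total non-null: 4 + 1 = 5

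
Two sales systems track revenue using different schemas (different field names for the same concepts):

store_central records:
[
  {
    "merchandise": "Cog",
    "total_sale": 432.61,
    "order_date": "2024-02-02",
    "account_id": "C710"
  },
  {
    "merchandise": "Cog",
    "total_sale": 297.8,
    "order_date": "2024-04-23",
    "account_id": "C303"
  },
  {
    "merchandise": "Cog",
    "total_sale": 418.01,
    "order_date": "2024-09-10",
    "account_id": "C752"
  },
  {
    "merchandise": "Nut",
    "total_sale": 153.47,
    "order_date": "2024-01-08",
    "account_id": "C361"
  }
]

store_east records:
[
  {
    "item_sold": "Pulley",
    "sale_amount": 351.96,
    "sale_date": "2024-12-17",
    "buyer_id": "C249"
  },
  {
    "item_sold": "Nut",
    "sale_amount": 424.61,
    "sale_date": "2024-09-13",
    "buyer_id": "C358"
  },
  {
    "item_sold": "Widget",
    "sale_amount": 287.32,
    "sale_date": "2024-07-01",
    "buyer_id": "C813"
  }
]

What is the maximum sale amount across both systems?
432.61

Reconcile: "total_sale" (store_central) = "sale_amount" (store_east) = sale amount

Maximum in store_central: 432.61
Maximum in store_east: 424.61

Overall maximum: max(432.61, 424.61) = 432.61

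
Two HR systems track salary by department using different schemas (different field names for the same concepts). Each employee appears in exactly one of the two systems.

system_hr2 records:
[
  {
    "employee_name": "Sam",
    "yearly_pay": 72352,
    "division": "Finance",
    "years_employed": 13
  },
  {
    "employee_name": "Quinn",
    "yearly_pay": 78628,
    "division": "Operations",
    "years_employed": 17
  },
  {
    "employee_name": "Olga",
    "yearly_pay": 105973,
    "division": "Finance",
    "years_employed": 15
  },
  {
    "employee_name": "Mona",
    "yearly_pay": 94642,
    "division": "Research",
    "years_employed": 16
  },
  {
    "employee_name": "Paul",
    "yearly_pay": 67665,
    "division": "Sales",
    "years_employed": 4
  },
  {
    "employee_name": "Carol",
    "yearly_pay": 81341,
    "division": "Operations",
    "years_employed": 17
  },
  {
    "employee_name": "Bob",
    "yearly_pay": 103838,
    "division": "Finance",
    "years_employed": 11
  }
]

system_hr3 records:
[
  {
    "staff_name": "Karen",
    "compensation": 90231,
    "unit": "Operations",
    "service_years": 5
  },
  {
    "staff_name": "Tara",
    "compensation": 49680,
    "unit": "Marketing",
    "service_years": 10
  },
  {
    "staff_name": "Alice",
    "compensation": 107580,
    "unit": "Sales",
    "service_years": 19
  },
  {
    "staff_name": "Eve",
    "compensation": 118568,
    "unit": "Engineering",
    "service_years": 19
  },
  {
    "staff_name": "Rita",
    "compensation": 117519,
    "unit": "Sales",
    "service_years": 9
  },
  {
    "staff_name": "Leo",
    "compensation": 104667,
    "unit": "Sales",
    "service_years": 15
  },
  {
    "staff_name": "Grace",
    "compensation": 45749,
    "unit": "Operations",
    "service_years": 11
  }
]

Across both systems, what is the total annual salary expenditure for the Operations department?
295949

Schema mappings:
- "division" (system_hr2) = "unit" (system_hr3) = department
- "yearly_pay" (system_hr2) = "compensation" (system_hr3) = salary

Operations salaries from system_hr2: 159969
Operations salaries from system_hr3: 135980

Total: 159969 + 135980 = 295949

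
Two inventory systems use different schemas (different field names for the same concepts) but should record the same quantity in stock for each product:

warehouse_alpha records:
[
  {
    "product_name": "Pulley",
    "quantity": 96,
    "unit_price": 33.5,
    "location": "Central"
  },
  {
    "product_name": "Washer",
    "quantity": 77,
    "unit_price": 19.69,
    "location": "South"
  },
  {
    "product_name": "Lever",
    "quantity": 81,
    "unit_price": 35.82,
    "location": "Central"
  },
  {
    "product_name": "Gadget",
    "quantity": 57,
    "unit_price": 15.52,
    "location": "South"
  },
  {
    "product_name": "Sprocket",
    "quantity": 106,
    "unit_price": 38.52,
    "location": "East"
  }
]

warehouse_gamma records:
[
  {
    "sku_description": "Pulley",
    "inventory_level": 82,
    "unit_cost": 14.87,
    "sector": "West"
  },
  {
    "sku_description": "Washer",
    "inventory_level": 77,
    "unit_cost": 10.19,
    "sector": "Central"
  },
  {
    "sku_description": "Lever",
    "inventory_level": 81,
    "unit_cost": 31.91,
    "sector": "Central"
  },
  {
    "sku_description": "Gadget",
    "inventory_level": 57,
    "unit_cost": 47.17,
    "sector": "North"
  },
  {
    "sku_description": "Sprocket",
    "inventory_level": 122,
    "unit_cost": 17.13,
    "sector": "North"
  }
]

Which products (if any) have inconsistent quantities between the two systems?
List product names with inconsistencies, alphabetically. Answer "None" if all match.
Pulley, Sprocket

Schema mappings:
- "product_name" (warehouse_alpha) = "sku_description" (warehouse_gamma) = product name
- "quantity" (warehouse_alpha) = "inventory_level" (warehouse_gamma) = quantity

Comparison:
  Pulley: 96 vs 82 - MISMATCH
  Washer: 77 vs 77 - MATCH
  Lever: 81 vs 81 - MATCH
  Gadget: 57 vs 57 - MATCH
  Sprocket: 106 vs 122 - MISMATCH

Products with inconsistencies: Pulley, Sprocket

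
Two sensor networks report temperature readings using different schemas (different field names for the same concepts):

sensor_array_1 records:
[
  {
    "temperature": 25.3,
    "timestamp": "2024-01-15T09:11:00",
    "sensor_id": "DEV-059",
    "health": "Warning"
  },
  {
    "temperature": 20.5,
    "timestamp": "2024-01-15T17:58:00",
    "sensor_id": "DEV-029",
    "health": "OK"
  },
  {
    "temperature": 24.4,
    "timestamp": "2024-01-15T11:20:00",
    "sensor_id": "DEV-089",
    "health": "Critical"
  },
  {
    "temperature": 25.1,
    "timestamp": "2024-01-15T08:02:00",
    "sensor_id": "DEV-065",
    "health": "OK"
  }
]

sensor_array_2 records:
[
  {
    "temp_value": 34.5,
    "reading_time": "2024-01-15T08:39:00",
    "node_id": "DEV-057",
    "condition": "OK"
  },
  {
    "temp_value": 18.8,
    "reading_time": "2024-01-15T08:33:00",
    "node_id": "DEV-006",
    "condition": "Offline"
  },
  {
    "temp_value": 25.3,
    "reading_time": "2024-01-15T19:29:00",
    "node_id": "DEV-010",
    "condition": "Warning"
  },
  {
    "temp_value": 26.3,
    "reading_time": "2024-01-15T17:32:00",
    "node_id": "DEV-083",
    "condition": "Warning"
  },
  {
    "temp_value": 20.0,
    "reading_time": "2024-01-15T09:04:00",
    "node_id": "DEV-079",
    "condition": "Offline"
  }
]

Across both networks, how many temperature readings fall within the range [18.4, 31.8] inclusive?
8

Schema mapping: "temperature" (sensor_array_1) = "temp_value" (sensor_array_2) = temperature

Readings in [18.4, 31.8] from sensor_array_1: 4
Readings in [18.4, 31.8] from sensor_array_2: 4

Total count: 4 + 4 = 8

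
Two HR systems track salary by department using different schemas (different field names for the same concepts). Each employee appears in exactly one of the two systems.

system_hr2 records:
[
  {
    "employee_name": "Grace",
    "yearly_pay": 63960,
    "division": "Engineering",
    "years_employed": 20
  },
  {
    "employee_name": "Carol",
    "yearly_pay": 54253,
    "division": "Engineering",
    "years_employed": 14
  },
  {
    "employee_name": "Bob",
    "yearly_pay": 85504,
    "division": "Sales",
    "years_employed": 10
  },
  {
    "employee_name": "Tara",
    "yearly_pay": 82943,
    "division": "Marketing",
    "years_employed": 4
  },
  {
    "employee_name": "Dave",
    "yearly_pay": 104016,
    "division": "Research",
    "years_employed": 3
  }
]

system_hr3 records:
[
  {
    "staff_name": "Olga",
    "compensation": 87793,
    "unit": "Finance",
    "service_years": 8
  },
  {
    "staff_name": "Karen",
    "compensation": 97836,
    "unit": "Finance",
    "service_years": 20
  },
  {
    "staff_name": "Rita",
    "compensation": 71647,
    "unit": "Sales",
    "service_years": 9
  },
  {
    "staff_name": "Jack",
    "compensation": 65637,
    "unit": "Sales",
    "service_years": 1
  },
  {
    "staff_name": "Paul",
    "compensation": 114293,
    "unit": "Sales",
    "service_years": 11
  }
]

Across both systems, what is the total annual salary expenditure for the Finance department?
185629

Schema mappings:
- "division" (system_hr2) = "unit" (system_hr3) = department
- "yearly_pay" (system_hr2) = "compensation" (system_hr3) = salary

Finance salaries from system_hr2: 0
Finance salaries from system_hr3: 185629

Total: 0 + 185629 = 185629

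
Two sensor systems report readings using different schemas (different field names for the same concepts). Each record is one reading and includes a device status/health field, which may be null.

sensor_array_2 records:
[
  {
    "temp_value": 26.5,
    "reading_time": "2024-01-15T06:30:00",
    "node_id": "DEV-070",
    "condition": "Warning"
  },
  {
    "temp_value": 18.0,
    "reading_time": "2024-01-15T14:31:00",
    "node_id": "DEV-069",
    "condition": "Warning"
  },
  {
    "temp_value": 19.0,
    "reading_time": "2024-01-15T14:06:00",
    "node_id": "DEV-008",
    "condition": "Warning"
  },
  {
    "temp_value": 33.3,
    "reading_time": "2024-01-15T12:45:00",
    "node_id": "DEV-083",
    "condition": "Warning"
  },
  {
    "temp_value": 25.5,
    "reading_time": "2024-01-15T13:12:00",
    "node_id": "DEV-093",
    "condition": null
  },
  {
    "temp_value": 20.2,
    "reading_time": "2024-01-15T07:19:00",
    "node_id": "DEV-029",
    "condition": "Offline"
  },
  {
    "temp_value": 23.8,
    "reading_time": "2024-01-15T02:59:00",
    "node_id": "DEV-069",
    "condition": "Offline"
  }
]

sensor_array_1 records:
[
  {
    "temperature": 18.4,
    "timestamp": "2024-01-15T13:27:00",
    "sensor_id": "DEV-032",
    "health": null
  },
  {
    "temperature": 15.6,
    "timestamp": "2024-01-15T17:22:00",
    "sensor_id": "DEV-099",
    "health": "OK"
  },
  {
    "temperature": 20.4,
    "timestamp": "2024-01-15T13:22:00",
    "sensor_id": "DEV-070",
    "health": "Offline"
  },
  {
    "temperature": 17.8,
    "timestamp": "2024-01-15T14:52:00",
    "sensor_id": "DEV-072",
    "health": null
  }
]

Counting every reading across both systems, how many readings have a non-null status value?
8

Schema mapping: "condition" (sensor_array_2) = "health" (sensor_array_1) = status

Non-null in sensor_array_2: 6
Non-null in sensor_array_1: 2

Total non-null: 6 + 2 = 8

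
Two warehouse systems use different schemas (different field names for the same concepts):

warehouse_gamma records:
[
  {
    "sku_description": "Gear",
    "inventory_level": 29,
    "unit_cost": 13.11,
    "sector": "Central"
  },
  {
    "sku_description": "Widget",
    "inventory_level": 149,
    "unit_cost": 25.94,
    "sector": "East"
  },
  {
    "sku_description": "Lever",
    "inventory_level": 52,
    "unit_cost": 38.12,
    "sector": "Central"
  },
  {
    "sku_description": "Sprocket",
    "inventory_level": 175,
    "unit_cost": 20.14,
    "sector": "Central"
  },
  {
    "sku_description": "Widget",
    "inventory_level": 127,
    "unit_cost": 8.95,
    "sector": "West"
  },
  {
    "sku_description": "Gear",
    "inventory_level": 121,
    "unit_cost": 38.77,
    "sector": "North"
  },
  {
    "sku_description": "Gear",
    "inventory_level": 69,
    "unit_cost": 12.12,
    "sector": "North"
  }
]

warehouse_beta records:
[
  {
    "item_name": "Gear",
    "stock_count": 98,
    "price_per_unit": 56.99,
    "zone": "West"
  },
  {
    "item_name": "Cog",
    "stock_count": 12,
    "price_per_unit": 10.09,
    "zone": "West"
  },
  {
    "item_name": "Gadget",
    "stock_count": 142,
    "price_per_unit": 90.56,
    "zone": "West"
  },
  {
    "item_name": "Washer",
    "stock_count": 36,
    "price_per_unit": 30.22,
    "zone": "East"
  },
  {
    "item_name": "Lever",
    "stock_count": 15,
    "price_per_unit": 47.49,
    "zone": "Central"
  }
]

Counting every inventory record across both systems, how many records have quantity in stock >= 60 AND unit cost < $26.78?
4

Schema mappings:
- "inventory_level" (warehouse_gamma) = "stock_count" (warehouse_beta) = quantity
- "unit_cost" (warehouse_gamma) = "price_per_unit" (warehouse_beta) = unit cost

Records meeting both conditions in warehouse_gamma: 4
Records meeting both conditions in warehouse_beta: 0

Total: 4 + 0 = 4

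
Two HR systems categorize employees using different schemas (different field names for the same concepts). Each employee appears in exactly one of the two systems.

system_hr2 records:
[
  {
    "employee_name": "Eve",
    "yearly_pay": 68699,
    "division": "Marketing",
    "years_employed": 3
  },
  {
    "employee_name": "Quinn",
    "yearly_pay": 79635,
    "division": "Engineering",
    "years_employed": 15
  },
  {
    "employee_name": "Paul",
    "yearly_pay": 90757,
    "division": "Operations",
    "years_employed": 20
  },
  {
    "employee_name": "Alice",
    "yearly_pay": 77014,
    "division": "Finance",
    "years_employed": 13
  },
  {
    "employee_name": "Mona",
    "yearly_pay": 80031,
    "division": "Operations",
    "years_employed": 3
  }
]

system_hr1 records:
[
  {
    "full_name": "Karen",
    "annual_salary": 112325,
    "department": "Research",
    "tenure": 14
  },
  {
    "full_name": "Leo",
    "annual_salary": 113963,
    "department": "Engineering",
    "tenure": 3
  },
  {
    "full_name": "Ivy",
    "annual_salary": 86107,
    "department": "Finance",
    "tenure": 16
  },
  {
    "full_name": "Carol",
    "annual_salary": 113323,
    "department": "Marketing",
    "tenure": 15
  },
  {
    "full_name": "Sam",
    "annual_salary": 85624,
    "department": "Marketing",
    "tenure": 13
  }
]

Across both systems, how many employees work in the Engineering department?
2

Schema mapping: "division" (system_hr2) = "department" (system_hr1) = department

Engineering employees in system_hr2: 1
Engineering employees in system_hr1: 1

Total in Engineering: 1 + 1 = 2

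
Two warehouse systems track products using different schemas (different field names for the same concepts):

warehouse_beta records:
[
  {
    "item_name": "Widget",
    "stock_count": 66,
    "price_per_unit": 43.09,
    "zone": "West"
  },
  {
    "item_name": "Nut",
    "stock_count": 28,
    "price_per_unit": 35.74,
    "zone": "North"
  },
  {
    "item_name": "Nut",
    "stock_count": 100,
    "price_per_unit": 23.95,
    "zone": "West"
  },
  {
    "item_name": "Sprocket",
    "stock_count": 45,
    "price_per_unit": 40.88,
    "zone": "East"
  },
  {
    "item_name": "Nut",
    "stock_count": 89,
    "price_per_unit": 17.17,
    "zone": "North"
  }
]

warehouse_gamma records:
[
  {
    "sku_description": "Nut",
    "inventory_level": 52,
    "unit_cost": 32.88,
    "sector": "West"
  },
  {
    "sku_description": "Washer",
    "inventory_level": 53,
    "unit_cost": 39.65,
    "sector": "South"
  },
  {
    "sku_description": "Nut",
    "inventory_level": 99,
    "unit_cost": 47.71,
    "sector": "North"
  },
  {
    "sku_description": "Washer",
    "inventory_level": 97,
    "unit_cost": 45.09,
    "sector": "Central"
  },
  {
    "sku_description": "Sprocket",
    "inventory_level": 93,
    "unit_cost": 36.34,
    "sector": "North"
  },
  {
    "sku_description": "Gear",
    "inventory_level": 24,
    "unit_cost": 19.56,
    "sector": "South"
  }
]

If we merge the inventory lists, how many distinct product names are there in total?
5

Schema mapping: "item_name" (warehouse_beta) = "sku_description" (warehouse_gamma) = product name

Products in warehouse_beta: ['Nut', 'Sprocket', 'Widget']
Products in warehouse_gamma: ['Gear', 'Nut', 'Sprocket', 'Washer']

Union (unique products): ['Gear', 'Nut', 'Sprocket', 'Washer', 'Widget']
Count: 5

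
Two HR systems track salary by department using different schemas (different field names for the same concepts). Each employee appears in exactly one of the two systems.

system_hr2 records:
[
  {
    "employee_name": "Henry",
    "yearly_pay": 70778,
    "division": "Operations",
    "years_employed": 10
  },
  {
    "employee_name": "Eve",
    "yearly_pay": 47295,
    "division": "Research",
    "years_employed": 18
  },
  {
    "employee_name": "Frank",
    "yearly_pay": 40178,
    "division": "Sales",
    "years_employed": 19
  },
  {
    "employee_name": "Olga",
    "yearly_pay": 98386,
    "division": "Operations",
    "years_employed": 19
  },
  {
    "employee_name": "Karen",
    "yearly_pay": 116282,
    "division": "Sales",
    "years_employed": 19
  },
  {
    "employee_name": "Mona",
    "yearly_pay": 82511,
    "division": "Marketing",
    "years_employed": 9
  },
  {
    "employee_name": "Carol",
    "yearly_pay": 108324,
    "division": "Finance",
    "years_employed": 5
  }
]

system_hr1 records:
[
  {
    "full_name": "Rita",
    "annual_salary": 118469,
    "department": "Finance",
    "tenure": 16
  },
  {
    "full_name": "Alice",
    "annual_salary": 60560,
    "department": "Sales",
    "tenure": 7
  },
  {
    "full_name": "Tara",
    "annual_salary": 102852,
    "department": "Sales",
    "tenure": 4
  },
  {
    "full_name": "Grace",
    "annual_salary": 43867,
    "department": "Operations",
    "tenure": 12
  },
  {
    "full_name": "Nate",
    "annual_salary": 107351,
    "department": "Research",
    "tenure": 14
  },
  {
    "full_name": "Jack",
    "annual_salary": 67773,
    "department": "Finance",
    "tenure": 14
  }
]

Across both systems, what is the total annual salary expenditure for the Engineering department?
0

Schema mappings:
- "division" (system_hr2) = "department" (system_hr1) = department
- "yearly_pay" (system_hr2) = "annual_salary" (system_hr1) = salary

Engineering salaries from system_hr2: 0
Engineering salaries from system_hr1: 0

Total: 0 + 0 = 0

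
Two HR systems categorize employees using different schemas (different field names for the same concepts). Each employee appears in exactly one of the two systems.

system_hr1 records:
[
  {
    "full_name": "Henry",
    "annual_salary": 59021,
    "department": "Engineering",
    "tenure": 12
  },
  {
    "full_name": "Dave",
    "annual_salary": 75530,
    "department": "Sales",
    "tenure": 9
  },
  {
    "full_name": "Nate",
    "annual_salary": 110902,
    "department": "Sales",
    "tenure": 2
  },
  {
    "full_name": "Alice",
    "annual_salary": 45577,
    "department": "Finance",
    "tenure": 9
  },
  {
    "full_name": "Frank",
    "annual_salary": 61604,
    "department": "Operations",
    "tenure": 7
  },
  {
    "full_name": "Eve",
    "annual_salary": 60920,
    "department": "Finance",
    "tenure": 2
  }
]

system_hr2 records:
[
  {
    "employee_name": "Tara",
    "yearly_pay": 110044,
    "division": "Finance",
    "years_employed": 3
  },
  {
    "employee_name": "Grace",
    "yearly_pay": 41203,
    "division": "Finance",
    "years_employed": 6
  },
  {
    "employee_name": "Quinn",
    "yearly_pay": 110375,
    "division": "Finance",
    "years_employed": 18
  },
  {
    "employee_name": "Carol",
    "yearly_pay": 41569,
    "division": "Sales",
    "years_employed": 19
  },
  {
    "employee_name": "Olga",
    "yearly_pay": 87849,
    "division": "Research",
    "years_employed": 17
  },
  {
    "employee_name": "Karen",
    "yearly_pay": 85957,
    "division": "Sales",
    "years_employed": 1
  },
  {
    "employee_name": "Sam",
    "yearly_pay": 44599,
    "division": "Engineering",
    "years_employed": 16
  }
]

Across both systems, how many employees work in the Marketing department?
0

Schema mapping: "department" (system_hr1) = "division" (system_hr2) = department

Marketing employees in system_hr1: 0
Marketing employees in system_hr2: 0

Total in Marketing: 0 + 0 = 0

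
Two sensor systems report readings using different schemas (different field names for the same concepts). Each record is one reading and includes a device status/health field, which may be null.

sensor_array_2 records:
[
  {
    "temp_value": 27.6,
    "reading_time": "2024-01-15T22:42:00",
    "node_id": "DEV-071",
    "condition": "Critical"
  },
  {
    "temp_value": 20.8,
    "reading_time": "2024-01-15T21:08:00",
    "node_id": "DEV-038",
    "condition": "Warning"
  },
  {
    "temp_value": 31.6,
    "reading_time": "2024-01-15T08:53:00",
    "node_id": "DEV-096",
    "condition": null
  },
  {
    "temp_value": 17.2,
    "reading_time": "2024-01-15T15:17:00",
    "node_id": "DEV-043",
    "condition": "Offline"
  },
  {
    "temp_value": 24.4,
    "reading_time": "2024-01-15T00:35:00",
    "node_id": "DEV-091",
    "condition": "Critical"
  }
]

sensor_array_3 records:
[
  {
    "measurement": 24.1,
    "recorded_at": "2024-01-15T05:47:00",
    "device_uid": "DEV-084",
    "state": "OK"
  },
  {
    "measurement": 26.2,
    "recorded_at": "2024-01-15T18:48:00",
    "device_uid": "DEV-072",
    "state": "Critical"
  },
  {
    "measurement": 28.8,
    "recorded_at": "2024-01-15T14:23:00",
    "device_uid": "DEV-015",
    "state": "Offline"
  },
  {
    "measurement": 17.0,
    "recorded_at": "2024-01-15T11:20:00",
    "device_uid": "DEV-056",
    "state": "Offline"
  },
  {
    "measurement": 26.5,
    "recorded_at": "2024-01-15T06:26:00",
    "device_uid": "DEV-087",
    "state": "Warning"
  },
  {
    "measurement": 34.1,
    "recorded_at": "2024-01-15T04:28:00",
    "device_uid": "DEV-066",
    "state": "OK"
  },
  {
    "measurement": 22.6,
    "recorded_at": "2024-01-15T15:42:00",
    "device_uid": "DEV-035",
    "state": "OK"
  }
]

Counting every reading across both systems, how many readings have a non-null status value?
11

Schema mapping: "condition" (sensor_array_2) = "state" (sensor_array_3) = status

Non-null in sensor_array_2: 4
Non-null in sensor_array_3: 7

Total non-null: 4 + 7 = 11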